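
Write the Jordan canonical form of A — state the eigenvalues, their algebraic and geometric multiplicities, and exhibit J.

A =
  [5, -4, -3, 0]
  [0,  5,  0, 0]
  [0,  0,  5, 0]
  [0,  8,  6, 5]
J_2(5) ⊕ J_1(5) ⊕ J_1(5)

The characteristic polynomial is
  det(x·I − A) = x^4 - 20*x^3 + 150*x^2 - 500*x + 625 = (x - 5)^4

Eigenvalues and multiplicities (the geometric multiplicity of λ is n − rank(A − λI), which equals the number of Jordan blocks for λ):
  λ = 5: algebraic multiplicity = 4, geometric multiplicity = 3

Determining the block sizes for each eigenvalue:
  λ = 5: 3 blocks summing to 4 forces exactly one block of size 2 and the rest size 1 → block sizes [2, 1, 1]

Assembling the blocks gives a Jordan form
J =
  [5, 1, 0, 0]
  [0, 5, 0, 0]
  [0, 0, 5, 0]
  [0, 0, 0, 5]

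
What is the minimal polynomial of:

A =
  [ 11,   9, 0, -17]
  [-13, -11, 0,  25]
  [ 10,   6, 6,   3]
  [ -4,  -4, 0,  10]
x^4 - 16*x^3 + 88*x^2 - 192*x + 144

The characteristic polynomial is χ_A(x) = (x - 6)^2*(x - 2)^2, so the eigenvalues are known. The minimal polynomial is
  m_A(x) = Π_λ (x − λ)^{k_λ}
where k_λ is the size of the *largest* Jordan block for λ (equivalently, the smallest k with (A − λI)^k v = 0 for every generalised eigenvector v of λ).

  λ = 2: largest Jordan block has size 2, contributing (x − 2)^2
  λ = 6: largest Jordan block has size 2, contributing (x − 6)^2

So m_A(x) = (x - 6)^2*(x - 2)^2 = x^4 - 16*x^3 + 88*x^2 - 192*x + 144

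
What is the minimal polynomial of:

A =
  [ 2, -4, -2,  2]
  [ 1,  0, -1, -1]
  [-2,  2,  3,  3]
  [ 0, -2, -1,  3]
x^2 - 4*x + 4

The characteristic polynomial is χ_A(x) = (x - 2)^4, so the eigenvalues are known. The minimal polynomial is
  m_A(x) = Π_λ (x − λ)^{k_λ}
where k_λ is the size of the *largest* Jordan block for λ (equivalently, the smallest k with (A − λI)^k v = 0 for every generalised eigenvector v of λ).

  λ = 2: largest Jordan block has size 2, contributing (x − 2)^2

So m_A(x) = (x - 2)^2 = x^2 - 4*x + 4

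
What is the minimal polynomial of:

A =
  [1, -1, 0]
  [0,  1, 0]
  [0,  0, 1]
x^2 - 2*x + 1

The characteristic polynomial is χ_A(x) = (x - 1)^3, so the eigenvalues are known. The minimal polynomial is
  m_A(x) = Π_λ (x − λ)^{k_λ}
where k_λ is the size of the *largest* Jordan block for λ (equivalently, the smallest k with (A − λI)^k v = 0 for every generalised eigenvector v of λ).

  λ = 1: largest Jordan block has size 2, contributing (x − 1)^2

So m_A(x) = (x - 1)^2 = x^2 - 2*x + 1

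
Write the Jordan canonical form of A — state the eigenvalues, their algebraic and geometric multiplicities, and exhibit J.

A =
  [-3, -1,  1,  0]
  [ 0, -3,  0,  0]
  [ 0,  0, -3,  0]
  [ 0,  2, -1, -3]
J_2(-3) ⊕ J_2(-3)

The characteristic polynomial is
  det(x·I − A) = x^4 + 12*x^3 + 54*x^2 + 108*x + 81 = (x + 3)^4

Eigenvalues and multiplicities (the geometric multiplicity of λ is n − rank(A − λI), which equals the number of Jordan blocks for λ):
  λ = -3: algebraic multiplicity = 4, geometric multiplicity = 2

Determining the block sizes for each eigenvalue:
  λ = -3: with am = 4 and gm = 2, the partition is not yet determined (e.g. several partitions of 4 into 2 parts exist). Let N = A − (-3)·I. Computing rank(N^1) = 2, rank(N^2) = 0; the number of blocks of size ≥ j is rank(N^{j−1}) − rank(N^j), giving [2, 2]. So we have 2 block(s) of size 2 → block sizes [2, 2]

Assembling the blocks gives a Jordan form
J =
  [-3,  1,  0,  0]
  [ 0, -3,  0,  0]
  [ 0,  0, -3,  1]
  [ 0,  0,  0, -3]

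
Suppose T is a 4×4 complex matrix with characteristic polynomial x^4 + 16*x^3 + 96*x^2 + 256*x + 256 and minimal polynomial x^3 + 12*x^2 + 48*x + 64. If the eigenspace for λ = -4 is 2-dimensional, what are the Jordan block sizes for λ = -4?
Block sizes for λ = -4: [3, 1]

Step 1 — from the characteristic polynomial, algebraic multiplicity of λ = -4 is 4. From dim ker(T − (-4)·I) = 2, there are exactly 2 Jordan blocks for λ = -4.
Step 2 — from the minimal polynomial, the factor (x + 4)^3 tells us the largest block for λ = -4 has size 3.
Step 3 — with total size 4, 2 blocks, and largest block 3, the block sizes (in nonincreasing order) are [3, 1].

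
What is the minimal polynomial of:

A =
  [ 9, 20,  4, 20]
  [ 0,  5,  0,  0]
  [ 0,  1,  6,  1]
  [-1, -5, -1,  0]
x^3 - 15*x^2 + 75*x - 125

The characteristic polynomial is χ_A(x) = (x - 5)^4, so the eigenvalues are known. The minimal polynomial is
  m_A(x) = Π_λ (x − λ)^{k_λ}
where k_λ is the size of the *largest* Jordan block for λ (equivalently, the smallest k with (A − λI)^k v = 0 for every generalised eigenvector v of λ).

  λ = 5: largest Jordan block has size 3, contributing (x − 5)^3

So m_A(x) = (x - 5)^3 = x^3 - 15*x^2 + 75*x - 125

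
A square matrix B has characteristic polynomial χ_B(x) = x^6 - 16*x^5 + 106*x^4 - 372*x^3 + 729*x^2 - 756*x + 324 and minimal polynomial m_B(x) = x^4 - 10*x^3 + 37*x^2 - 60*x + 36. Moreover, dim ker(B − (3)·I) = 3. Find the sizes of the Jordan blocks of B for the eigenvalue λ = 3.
Block sizes for λ = 3: [2, 1, 1]

Step 1 — from the characteristic polynomial, algebraic multiplicity of λ = 3 is 4. From dim ker(B − (3)·I) = 3, there are exactly 3 Jordan blocks for λ = 3.
Step 2 — from the minimal polynomial, the factor (x − 3)^2 tells us the largest block for λ = 3 has size 2.
Step 3 — with total size 4, 3 blocks, and largest block 2, the block sizes (in nonincreasing order) are [2, 1, 1].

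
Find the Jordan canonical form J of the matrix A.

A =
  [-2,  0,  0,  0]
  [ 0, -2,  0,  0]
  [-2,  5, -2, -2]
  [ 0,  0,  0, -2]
J_2(-2) ⊕ J_1(-2) ⊕ J_1(-2)

The characteristic polynomial is
  det(x·I − A) = x^4 + 8*x^3 + 24*x^2 + 32*x + 16 = (x + 2)^4

Eigenvalues and multiplicities (the geometric multiplicity of λ is n − rank(A − λI), which equals the number of Jordan blocks for λ):
  λ = -2: algebraic multiplicity = 4, geometric multiplicity = 3

Determining the block sizes for each eigenvalue:
  λ = -2: 3 blocks summing to 4 forces exactly one block of size 2 and the rest size 1 → block sizes [2, 1, 1]

Assembling the blocks gives a Jordan form
J =
  [-2,  1,  0,  0]
  [ 0, -2,  0,  0]
  [ 0,  0, -2,  0]
  [ 0,  0,  0, -2]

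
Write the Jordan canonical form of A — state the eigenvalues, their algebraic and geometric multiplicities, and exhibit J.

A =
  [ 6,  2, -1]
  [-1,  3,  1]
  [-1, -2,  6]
J_2(5) ⊕ J_1(5)

The characteristic polynomial is
  det(x·I − A) = x^3 - 15*x^2 + 75*x - 125 = (x - 5)^3

Eigenvalues and multiplicities (the geometric multiplicity of λ is n − rank(A − λI), which equals the number of Jordan blocks for λ):
  λ = 5: algebraic multiplicity = 3, geometric multiplicity = 2

Determining the block sizes for each eigenvalue:
  λ = 5: 2 blocks summing to 3 forces exactly one block of size 2 and the rest size 1 → block sizes [2, 1]

Assembling the blocks gives a Jordan form
J =
  [5, 1, 0]
  [0, 5, 0]
  [0, 0, 5]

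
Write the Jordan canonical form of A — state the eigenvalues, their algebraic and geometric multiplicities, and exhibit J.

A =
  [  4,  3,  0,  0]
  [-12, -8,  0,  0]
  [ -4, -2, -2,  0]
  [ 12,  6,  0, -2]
J_2(-2) ⊕ J_1(-2) ⊕ J_1(-2)

The characteristic polynomial is
  det(x·I − A) = x^4 + 8*x^3 + 24*x^2 + 32*x + 16 = (x + 2)^4

Eigenvalues and multiplicities (the geometric multiplicity of λ is n − rank(A − λI), which equals the number of Jordan blocks for λ):
  λ = -2: algebraic multiplicity = 4, geometric multiplicity = 3

Determining the block sizes for each eigenvalue:
  λ = -2: 3 blocks summing to 4 forces exactly one block of size 2 and the rest size 1 → block sizes [2, 1, 1]

Assembling the blocks gives a Jordan form
J =
  [-2,  1,  0,  0]
  [ 0, -2,  0,  0]
  [ 0,  0, -2,  0]
  [ 0,  0,  0, -2]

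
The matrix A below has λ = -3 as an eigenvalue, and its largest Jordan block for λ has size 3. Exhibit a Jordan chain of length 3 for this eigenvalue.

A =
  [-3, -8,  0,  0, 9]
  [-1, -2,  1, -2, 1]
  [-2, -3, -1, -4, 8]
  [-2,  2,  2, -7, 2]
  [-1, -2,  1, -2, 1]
A Jordan chain for λ = -3 of length 3:
v_1 = (-1, 0, -1, 0, 0)ᵀ
v_2 = (0, -1, -2, -2, -1)ᵀ
v_3 = (1, 0, 0, 0, 0)ᵀ

Let N = A − (-3)·I. We want v_3 with N^3 v_3 = 0 but N^2 v_3 ≠ 0; then v_{j-1} := N · v_j for j = 3, …, 2.

Pick v_3 = (1, 0, 0, 0, 0)ᵀ.
Then v_2 = N · v_3 = (0, -1, -2, -2, -1)ᵀ.
Then v_1 = N · v_2 = (-1, 0, -1, 0, 0)ᵀ.

Sanity check: (A − (-3)·I) v_1 = (0, 0, 0, 0, 0)ᵀ = 0. ✓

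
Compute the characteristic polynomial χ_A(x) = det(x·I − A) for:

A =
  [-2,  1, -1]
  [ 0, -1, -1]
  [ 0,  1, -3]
x^3 + 6*x^2 + 12*x + 8

Expanding det(x·I − A) (e.g. by cofactor expansion or by noting that A is similar to its Jordan form J, which has the same characteristic polynomial as A) gives
  χ_A(x) = x^3 + 6*x^2 + 12*x + 8
which factors as (x + 2)^3. The eigenvalues (with algebraic multiplicities) are λ = -2 with multiplicity 3.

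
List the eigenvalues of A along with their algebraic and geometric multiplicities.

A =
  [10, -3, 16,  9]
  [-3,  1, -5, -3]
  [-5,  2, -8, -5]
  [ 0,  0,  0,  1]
λ = 1: alg = 4, geom = 2

Step 1 — factor the characteristic polynomial to read off the algebraic multiplicities:
  χ_A(x) = (x - 1)^4

Step 2 — compute geometric multiplicities via the rank-nullity identity g(λ) = n − rank(A − λI):
  rank(A − (1)·I) = 2, so dim ker(A − (1)·I) = n − 2 = 2

Summary:
  λ = 1: algebraic multiplicity = 4, geometric multiplicity = 2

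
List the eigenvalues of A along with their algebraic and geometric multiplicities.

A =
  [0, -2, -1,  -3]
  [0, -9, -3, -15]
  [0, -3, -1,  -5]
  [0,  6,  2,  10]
λ = 0: alg = 4, geom = 2

Step 1 — factor the characteristic polynomial to read off the algebraic multiplicities:
  χ_A(x) = x^4

Step 2 — compute geometric multiplicities via the rank-nullity identity g(λ) = n − rank(A − λI):
  rank(A − (0)·I) = 2, so dim ker(A − (0)·I) = n − 2 = 2

Summary:
  λ = 0: algebraic multiplicity = 4, geometric multiplicity = 2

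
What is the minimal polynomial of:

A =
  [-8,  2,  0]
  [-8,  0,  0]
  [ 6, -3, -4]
x^2 + 8*x + 16

The characteristic polynomial is χ_A(x) = (x + 4)^3, so the eigenvalues are known. The minimal polynomial is
  m_A(x) = Π_λ (x − λ)^{k_λ}
where k_λ is the size of the *largest* Jordan block for λ (equivalently, the smallest k with (A − λI)^k v = 0 for every generalised eigenvector v of λ).

  λ = -4: largest Jordan block has size 2, contributing (x + 4)^2

So m_A(x) = (x + 4)^2 = x^2 + 8*x + 16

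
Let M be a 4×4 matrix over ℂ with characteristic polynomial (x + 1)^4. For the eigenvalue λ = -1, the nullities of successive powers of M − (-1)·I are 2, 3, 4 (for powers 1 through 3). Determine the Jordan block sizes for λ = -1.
Block sizes for λ = -1: [3, 1]

From the dimensions of kernels of powers, the number of Jordan blocks of size at least j is d_j − d_{j−1} where d_j = dim ker(N^j) (with d_0 = 0). Computing the differences gives [2, 1, 1].
The number of blocks of size exactly k is (#blocks of size ≥ k) − (#blocks of size ≥ k + 1), so the partition is: 1 block(s) of size 1, 1 block(s) of size 3.
In nonincreasing order the block sizes are [3, 1].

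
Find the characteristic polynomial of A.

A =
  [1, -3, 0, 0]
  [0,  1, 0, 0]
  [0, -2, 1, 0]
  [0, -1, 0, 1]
x^4 - 4*x^3 + 6*x^2 - 4*x + 1

Expanding det(x·I − A) (e.g. by cofactor expansion or by noting that A is similar to its Jordan form J, which has the same characteristic polynomial as A) gives
  χ_A(x) = x^4 - 4*x^3 + 6*x^2 - 4*x + 1
which factors as (x - 1)^4. The eigenvalues (with algebraic multiplicities) are λ = 1 with multiplicity 4.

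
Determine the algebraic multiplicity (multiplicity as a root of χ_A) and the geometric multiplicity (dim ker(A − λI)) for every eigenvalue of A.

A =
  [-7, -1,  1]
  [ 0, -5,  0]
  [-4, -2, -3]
λ = -5: alg = 3, geom = 2

Step 1 — factor the characteristic polynomial to read off the algebraic multiplicities:
  χ_A(x) = (x + 5)^3

Step 2 — compute geometric multiplicities via the rank-nullity identity g(λ) = n − rank(A − λI):
  rank(A − (-5)·I) = 1, so dim ker(A − (-5)·I) = n − 1 = 2

Summary:
  λ = -5: algebraic multiplicity = 3, geometric multiplicity = 2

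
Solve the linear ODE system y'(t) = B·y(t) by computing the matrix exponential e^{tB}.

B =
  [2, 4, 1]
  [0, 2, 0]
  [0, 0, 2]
e^{tB} =
  [exp(2*t), 4*t*exp(2*t), t*exp(2*t)]
  [0, exp(2*t), 0]
  [0, 0, exp(2*t)]

Strategy: write B = P · J · P⁻¹ where J is a Jordan canonical form, so e^{tB} = P · e^{tJ} · P⁻¹, and e^{tJ} can be computed block-by-block.

B has Jordan form
J =
  [2, 1, 0]
  [0, 2, 0]
  [0, 0, 2]
(up to reordering of blocks).

Per-block formulas:
  For a 2×2 Jordan block J_2(2): exp(t · J_2(2)) = e^(2t)·(I + t·N), where N is the 2×2 nilpotent shift.
  For a 1×1 block at λ = 2: exp(t · [2]) = [e^(2t)].

After assembling e^{tJ} and conjugating by P, we get:

e^{tB} =
  [exp(2*t), 4*t*exp(2*t), t*exp(2*t)]
  [0, exp(2*t), 0]
  [0, 0, exp(2*t)]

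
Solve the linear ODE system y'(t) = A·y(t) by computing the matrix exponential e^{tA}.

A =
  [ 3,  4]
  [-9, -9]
e^{tA} =
  [6*t*exp(-3*t) + exp(-3*t), 4*t*exp(-3*t)]
  [-9*t*exp(-3*t), -6*t*exp(-3*t) + exp(-3*t)]

Strategy: write A = P · J · P⁻¹ where J is a Jordan canonical form, so e^{tA} = P · e^{tJ} · P⁻¹, and e^{tJ} can be computed block-by-block.

A has Jordan form
J =
  [-3,  1]
  [ 0, -3]
(up to reordering of blocks).

Per-block formulas:
  For a 2×2 Jordan block J_2(-3): exp(t · J_2(-3)) = e^(-3t)·(I + t·N), where N is the 2×2 nilpotent shift.

After assembling e^{tJ} and conjugating by P, we get:

e^{tA} =
  [6*t*exp(-3*t) + exp(-3*t), 4*t*exp(-3*t)]
  [-9*t*exp(-3*t), -6*t*exp(-3*t) + exp(-3*t)]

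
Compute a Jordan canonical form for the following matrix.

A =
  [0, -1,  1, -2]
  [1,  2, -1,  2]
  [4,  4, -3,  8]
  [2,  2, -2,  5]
J_2(1) ⊕ J_1(1) ⊕ J_1(1)

The characteristic polynomial is
  det(x·I − A) = x^4 - 4*x^3 + 6*x^2 - 4*x + 1 = (x - 1)^4

Eigenvalues and multiplicities (the geometric multiplicity of λ is n − rank(A − λI), which equals the number of Jordan blocks for λ):
  λ = 1: algebraic multiplicity = 4, geometric multiplicity = 3

Determining the block sizes for each eigenvalue:
  λ = 1: 3 blocks summing to 4 forces exactly one block of size 2 and the rest size 1 → block sizes [2, 1, 1]

Assembling the blocks gives a Jordan form
J =
  [1, 1, 0, 0]
  [0, 1, 0, 0]
  [0, 0, 1, 0]
  [0, 0, 0, 1]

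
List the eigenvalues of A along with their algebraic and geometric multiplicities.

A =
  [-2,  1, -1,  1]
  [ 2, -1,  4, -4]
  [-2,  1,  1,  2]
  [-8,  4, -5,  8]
λ = 0: alg = 2, geom = 1; λ = 3: alg = 2, geom = 1

Step 1 — factor the characteristic polynomial to read off the algebraic multiplicities:
  χ_A(x) = x^2*(x - 3)^2

Step 2 — compute geometric multiplicities via the rank-nullity identity g(λ) = n − rank(A − λI):
  rank(A − (0)·I) = 3, so dim ker(A − (0)·I) = n − 3 = 1
  rank(A − (3)·I) = 3, so dim ker(A − (3)·I) = n − 3 = 1

Summary:
  λ = 0: algebraic multiplicity = 2, geometric multiplicity = 1
  λ = 3: algebraic multiplicity = 2, geometric multiplicity = 1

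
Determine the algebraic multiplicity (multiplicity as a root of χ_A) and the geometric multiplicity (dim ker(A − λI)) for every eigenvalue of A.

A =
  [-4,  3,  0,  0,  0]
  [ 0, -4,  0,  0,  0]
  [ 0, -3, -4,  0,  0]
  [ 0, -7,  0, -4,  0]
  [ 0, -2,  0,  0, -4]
λ = -4: alg = 5, geom = 4

Step 1 — factor the characteristic polynomial to read off the algebraic multiplicities:
  χ_A(x) = (x + 4)^5

Step 2 — compute geometric multiplicities via the rank-nullity identity g(λ) = n − rank(A − λI):
  rank(A − (-4)·I) = 1, so dim ker(A − (-4)·I) = n − 1 = 4

Summary:
  λ = -4: algebraic multiplicity = 5, geometric multiplicity = 4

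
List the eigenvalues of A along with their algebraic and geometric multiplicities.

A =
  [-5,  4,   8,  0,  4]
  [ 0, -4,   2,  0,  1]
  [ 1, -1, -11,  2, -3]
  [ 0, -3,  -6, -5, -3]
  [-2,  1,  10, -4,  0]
λ = -5: alg = 5, geom = 3

Step 1 — factor the characteristic polynomial to read off the algebraic multiplicities:
  χ_A(x) = (x + 5)^5

Step 2 — compute geometric multiplicities via the rank-nullity identity g(λ) = n − rank(A − λI):
  rank(A − (-5)·I) = 2, so dim ker(A − (-5)·I) = n − 2 = 3

Summary:
  λ = -5: algebraic multiplicity = 5, geometric multiplicity = 3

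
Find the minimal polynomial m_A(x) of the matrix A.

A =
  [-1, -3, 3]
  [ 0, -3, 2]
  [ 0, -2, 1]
x^2 + 2*x + 1

The characteristic polynomial is χ_A(x) = (x + 1)^3, so the eigenvalues are known. The minimal polynomial is
  m_A(x) = Π_λ (x − λ)^{k_λ}
where k_λ is the size of the *largest* Jordan block for λ (equivalently, the smallest k with (A − λI)^k v = 0 for every generalised eigenvector v of λ).

  λ = -1: largest Jordan block has size 2, contributing (x + 1)^2

So m_A(x) = (x + 1)^2 = x^2 + 2*x + 1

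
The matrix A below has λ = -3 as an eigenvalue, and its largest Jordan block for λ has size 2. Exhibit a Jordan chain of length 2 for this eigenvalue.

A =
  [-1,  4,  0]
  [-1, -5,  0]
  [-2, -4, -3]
A Jordan chain for λ = -3 of length 2:
v_1 = (2, -1, -2)ᵀ
v_2 = (1, 0, 0)ᵀ

Let N = A − (-3)·I. We want v_2 with N^2 v_2 = 0 but N^1 v_2 ≠ 0; then v_{j-1} := N · v_j for j = 2, …, 2.

Pick v_2 = (1, 0, 0)ᵀ.
Then v_1 = N · v_2 = (2, -1, -2)ᵀ.

Sanity check: (A − (-3)·I) v_1 = (0, 0, 0)ᵀ = 0. ✓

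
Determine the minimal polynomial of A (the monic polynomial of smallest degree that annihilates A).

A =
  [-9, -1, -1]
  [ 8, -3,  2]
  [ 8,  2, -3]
x^2 + 10*x + 25

The characteristic polynomial is χ_A(x) = (x + 5)^3, so the eigenvalues are known. The minimal polynomial is
  m_A(x) = Π_λ (x − λ)^{k_λ}
where k_λ is the size of the *largest* Jordan block for λ (equivalently, the smallest k with (A − λI)^k v = 0 for every generalised eigenvector v of λ).

  λ = -5: largest Jordan block has size 2, contributing (x + 5)^2

So m_A(x) = (x + 5)^2 = x^2 + 10*x + 25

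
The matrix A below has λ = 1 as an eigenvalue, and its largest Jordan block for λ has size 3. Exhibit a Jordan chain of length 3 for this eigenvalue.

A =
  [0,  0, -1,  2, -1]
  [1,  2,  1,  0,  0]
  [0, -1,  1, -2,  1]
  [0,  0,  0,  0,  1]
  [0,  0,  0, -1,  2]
A Jordan chain for λ = 1 of length 3:
v_1 = (1, 0, -1, 0, 0)ᵀ
v_2 = (-1, 1, 0, 0, 0)ᵀ
v_3 = (1, 0, 0, 0, 0)ᵀ

Let N = A − (1)·I. We want v_3 with N^3 v_3 = 0 but N^2 v_3 ≠ 0; then v_{j-1} := N · v_j for j = 3, …, 2.

Pick v_3 = (1, 0, 0, 0, 0)ᵀ.
Then v_2 = N · v_3 = (-1, 1, 0, 0, 0)ᵀ.
Then v_1 = N · v_2 = (1, 0, -1, 0, 0)ᵀ.

Sanity check: (A − (1)·I) v_1 = (0, 0, 0, 0, 0)ᵀ = 0. ✓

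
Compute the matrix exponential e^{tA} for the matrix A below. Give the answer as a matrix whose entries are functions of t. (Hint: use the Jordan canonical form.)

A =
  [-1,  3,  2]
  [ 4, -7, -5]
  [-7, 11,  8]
e^{tA} =
  [-t^2/2 - t + 1, -t^2 + 3*t, -t^2/2 + 2*t]
  [3*t^2/2 + 4*t, 3*t^2 - 7*t + 1, 3*t^2/2 - 5*t]
  [-5*t^2/2 - 7*t, -5*t^2 + 11*t, -5*t^2/2 + 8*t + 1]

Strategy: write A = P · J · P⁻¹ where J is a Jordan canonical form, so e^{tA} = P · e^{tJ} · P⁻¹, and e^{tJ} can be computed block-by-block.

A has Jordan form
J =
  [0, 1, 0]
  [0, 0, 1]
  [0, 0, 0]
(up to reordering of blocks).

Per-block formulas:
  For a 3×3 Jordan block J_3(0): exp(t · J_3(0)) = e^(0t)·(I + t·N + (t^2/2)·N^2), where N is the 3×3 nilpotent shift.

After assembling e^{tJ} and conjugating by P, we get:

e^{tA} =
  [-t^2/2 - t + 1, -t^2 + 3*t, -t^2/2 + 2*t]
  [3*t^2/2 + 4*t, 3*t^2 - 7*t + 1, 3*t^2/2 - 5*t]
  [-5*t^2/2 - 7*t, -5*t^2 + 11*t, -5*t^2/2 + 8*t + 1]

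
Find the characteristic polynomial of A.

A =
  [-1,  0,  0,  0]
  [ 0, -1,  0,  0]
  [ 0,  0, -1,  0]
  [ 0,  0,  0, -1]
x^4 + 4*x^3 + 6*x^2 + 4*x + 1

Expanding det(x·I − A) (e.g. by cofactor expansion or by noting that A is similar to its Jordan form J, which has the same characteristic polynomial as A) gives
  χ_A(x) = x^4 + 4*x^3 + 6*x^2 + 4*x + 1
which factors as (x + 1)^4. The eigenvalues (with algebraic multiplicities) are λ = -1 with multiplicity 4.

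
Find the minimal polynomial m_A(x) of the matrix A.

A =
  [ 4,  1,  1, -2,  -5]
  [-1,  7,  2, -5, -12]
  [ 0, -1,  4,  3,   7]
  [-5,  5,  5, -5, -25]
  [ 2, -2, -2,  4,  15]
x^2 - 10*x + 25

The characteristic polynomial is χ_A(x) = (x - 5)^5, so the eigenvalues are known. The minimal polynomial is
  m_A(x) = Π_λ (x − λ)^{k_λ}
where k_λ is the size of the *largest* Jordan block for λ (equivalently, the smallest k with (A − λI)^k v = 0 for every generalised eigenvector v of λ).

  λ = 5: largest Jordan block has size 2, contributing (x − 5)^2

So m_A(x) = (x - 5)^2 = x^2 - 10*x + 25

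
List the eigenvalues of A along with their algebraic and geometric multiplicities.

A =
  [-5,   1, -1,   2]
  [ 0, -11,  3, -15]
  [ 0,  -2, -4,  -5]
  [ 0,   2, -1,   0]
λ = -5: alg = 4, geom = 2

Step 1 — factor the characteristic polynomial to read off the algebraic multiplicities:
  χ_A(x) = (x + 5)^4

Step 2 — compute geometric multiplicities via the rank-nullity identity g(λ) = n − rank(A − λI):
  rank(A − (-5)·I) = 2, so dim ker(A − (-5)·I) = n − 2 = 2

Summary:
  λ = -5: algebraic multiplicity = 4, geometric multiplicity = 2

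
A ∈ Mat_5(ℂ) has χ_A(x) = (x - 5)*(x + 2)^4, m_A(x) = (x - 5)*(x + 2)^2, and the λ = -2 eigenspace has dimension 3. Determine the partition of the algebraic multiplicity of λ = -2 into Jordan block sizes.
Block sizes for λ = -2: [2, 1, 1]

Step 1 — from the characteristic polynomial, algebraic multiplicity of λ = -2 is 4. From dim ker(A − (-2)·I) = 3, there are exactly 3 Jordan blocks for λ = -2.
Step 2 — from the minimal polynomial, the factor (x + 2)^2 tells us the largest block for λ = -2 has size 2.
Step 3 — with total size 4, 3 blocks, and largest block 2, the block sizes (in nonincreasing order) are [2, 1, 1].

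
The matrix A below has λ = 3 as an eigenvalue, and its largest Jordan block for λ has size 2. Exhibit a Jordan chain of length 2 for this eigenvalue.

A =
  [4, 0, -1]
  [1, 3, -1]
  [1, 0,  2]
A Jordan chain for λ = 3 of length 2:
v_1 = (1, 1, 1)ᵀ
v_2 = (1, 0, 0)ᵀ

Let N = A − (3)·I. We want v_2 with N^2 v_2 = 0 but N^1 v_2 ≠ 0; then v_{j-1} := N · v_j for j = 2, …, 2.

Pick v_2 = (1, 0, 0)ᵀ.
Then v_1 = N · v_2 = (1, 1, 1)ᵀ.

Sanity check: (A − (3)·I) v_1 = (0, 0, 0)ᵀ = 0. ✓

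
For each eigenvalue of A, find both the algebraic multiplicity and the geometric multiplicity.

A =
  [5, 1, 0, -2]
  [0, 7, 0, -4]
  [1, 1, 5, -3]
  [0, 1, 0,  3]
λ = 5: alg = 4, geom = 2

Step 1 — factor the characteristic polynomial to read off the algebraic multiplicities:
  χ_A(x) = (x - 5)^4

Step 2 — compute geometric multiplicities via the rank-nullity identity g(λ) = n − rank(A − λI):
  rank(A − (5)·I) = 2, so dim ker(A − (5)·I) = n − 2 = 2

Summary:
  λ = 5: algebraic multiplicity = 4, geometric multiplicity = 2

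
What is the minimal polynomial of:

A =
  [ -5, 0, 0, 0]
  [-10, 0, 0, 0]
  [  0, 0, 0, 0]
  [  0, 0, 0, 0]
x^2 + 5*x

The characteristic polynomial is χ_A(x) = x^3*(x + 5), so the eigenvalues are known. The minimal polynomial is
  m_A(x) = Π_λ (x − λ)^{k_λ}
where k_λ is the size of the *largest* Jordan block for λ (equivalently, the smallest k with (A − λI)^k v = 0 for every generalised eigenvector v of λ).

  λ = -5: largest Jordan block has size 1, contributing (x + 5)
  λ = 0: largest Jordan block has size 1, contributing (x − 0)

So m_A(x) = x*(x + 5) = x^2 + 5*x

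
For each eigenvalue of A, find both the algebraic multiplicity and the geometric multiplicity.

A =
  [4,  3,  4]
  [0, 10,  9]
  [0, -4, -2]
λ = 4: alg = 3, geom = 1

Step 1 — factor the characteristic polynomial to read off the algebraic multiplicities:
  χ_A(x) = (x - 4)^3

Step 2 — compute geometric multiplicities via the rank-nullity identity g(λ) = n − rank(A − λI):
  rank(A − (4)·I) = 2, so dim ker(A − (4)·I) = n − 2 = 1

Summary:
  λ = 4: algebraic multiplicity = 3, geometric multiplicity = 1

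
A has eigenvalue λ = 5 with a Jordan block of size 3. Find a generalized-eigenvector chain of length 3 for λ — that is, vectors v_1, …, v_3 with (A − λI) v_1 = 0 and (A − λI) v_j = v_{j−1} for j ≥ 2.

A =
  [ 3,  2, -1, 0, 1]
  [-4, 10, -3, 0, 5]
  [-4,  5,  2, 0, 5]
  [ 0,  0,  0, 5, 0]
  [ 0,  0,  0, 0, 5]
A Jordan chain for λ = 5 of length 3:
v_1 = (1, 2, 2, 0, 0)ᵀ
v_2 = (2, 5, 5, 0, 0)ᵀ
v_3 = (0, 1, 0, 0, 0)ᵀ

Let N = A − (5)·I. We want v_3 with N^3 v_3 = 0 but N^2 v_3 ≠ 0; then v_{j-1} := N · v_j for j = 3, …, 2.

Pick v_3 = (0, 1, 0, 0, 0)ᵀ.
Then v_2 = N · v_3 = (2, 5, 5, 0, 0)ᵀ.
Then v_1 = N · v_2 = (1, 2, 2, 0, 0)ᵀ.

Sanity check: (A − (5)·I) v_1 = (0, 0, 0, 0, 0)ᵀ = 0. ✓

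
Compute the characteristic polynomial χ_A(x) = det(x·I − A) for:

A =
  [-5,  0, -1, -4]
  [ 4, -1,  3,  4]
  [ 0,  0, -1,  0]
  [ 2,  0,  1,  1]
x^4 + 6*x^3 + 12*x^2 + 10*x + 3

Expanding det(x·I − A) (e.g. by cofactor expansion or by noting that A is similar to its Jordan form J, which has the same characteristic polynomial as A) gives
  χ_A(x) = x^4 + 6*x^3 + 12*x^2 + 10*x + 3
which factors as (x + 1)^3*(x + 3). The eigenvalues (with algebraic multiplicities) are λ = -3 with multiplicity 1, λ = -1 with multiplicity 3.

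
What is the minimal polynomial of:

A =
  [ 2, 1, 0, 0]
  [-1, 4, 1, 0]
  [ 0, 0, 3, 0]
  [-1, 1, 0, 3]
x^3 - 9*x^2 + 27*x - 27

The characteristic polynomial is χ_A(x) = (x - 3)^4, so the eigenvalues are known. The minimal polynomial is
  m_A(x) = Π_λ (x − λ)^{k_λ}
where k_λ is the size of the *largest* Jordan block for λ (equivalently, the smallest k with (A − λI)^k v = 0 for every generalised eigenvector v of λ).

  λ = 3: largest Jordan block has size 3, contributing (x − 3)^3

So m_A(x) = (x - 3)^3 = x^3 - 9*x^2 + 27*x - 27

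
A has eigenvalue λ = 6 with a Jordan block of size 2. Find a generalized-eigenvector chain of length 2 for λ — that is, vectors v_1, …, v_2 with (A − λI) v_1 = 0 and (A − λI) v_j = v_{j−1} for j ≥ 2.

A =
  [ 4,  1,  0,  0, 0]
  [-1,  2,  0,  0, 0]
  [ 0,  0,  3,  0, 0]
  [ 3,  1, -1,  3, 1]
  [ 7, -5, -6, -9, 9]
A Jordan chain for λ = 6 of length 2:
v_1 = (0, 0, 0, -3, -9)ᵀ
v_2 = (0, 0, 0, 1, 0)ᵀ

Let N = A − (6)·I. We want v_2 with N^2 v_2 = 0 but N^1 v_2 ≠ 0; then v_{j-1} := N · v_j for j = 2, …, 2.

Pick v_2 = (0, 0, 0, 1, 0)ᵀ.
Then v_1 = N · v_2 = (0, 0, 0, -3, -9)ᵀ.

Sanity check: (A − (6)·I) v_1 = (0, 0, 0, 0, 0)ᵀ = 0. ✓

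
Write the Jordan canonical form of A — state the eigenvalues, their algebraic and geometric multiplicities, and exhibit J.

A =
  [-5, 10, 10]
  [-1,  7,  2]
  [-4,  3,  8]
J_1(0) ⊕ J_2(5)

The characteristic polynomial is
  det(x·I − A) = x^3 - 10*x^2 + 25*x = x*(x - 5)^2

Eigenvalues and multiplicities (the geometric multiplicity of λ is n − rank(A − λI), which equals the number of Jordan blocks for λ):
  λ = 0: algebraic multiplicity = 1, geometric multiplicity = 1
  λ = 5: algebraic multiplicity = 2, geometric multiplicity = 1

Determining the block sizes for each eigenvalue:
  λ = 0: one block (gm = 1), so the single block has size am = 1 → block sizes [1]
  λ = 5: one block (gm = 1), so the single block has size am = 2 → block sizes [2]

Assembling the blocks gives a Jordan form
J =
  [0, 0, 0]
  [0, 5, 1]
  [0, 0, 5]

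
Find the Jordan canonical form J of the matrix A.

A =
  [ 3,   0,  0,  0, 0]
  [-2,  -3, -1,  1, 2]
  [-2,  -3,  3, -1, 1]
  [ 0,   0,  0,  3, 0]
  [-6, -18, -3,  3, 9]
J_3(3) ⊕ J_1(3) ⊕ J_1(3)

The characteristic polynomial is
  det(x·I − A) = x^5 - 15*x^4 + 90*x^3 - 270*x^2 + 405*x - 243 = (x - 3)^5

Eigenvalues and multiplicities (the geometric multiplicity of λ is n − rank(A − λI), which equals the number of Jordan blocks for λ):
  λ = 3: algebraic multiplicity = 5, geometric multiplicity = 3

Determining the block sizes for each eigenvalue:
  λ = 3: with am = 5 and gm = 3, the partition is not yet determined (e.g. several partitions of 5 into 3 parts exist). Let N = A − (3)·I. Computing rank(N^1) = 2, rank(N^2) = 1, rank(N^3) = 0; the number of blocks of size ≥ j is rank(N^{j−1}) − rank(N^j), giving [3, 1, 1]. So we have 1 block(s) of size 3, 2 block(s) of size 1 → block sizes [3, 1, 1]

Assembling the blocks gives a Jordan form
J =
  [3, 1, 0, 0, 0]
  [0, 3, 1, 0, 0]
  [0, 0, 3, 0, 0]
  [0, 0, 0, 3, 0]
  [0, 0, 0, 0, 3]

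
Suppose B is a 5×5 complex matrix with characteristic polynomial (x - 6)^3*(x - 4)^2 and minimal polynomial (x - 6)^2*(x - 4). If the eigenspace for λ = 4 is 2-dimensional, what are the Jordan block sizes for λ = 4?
Block sizes for λ = 4: [1, 1]

Step 1 — from the characteristic polynomial, algebraic multiplicity of λ = 4 is 2. From dim ker(B − (4)·I) = 2, there are exactly 2 Jordan blocks for λ = 4.
Step 2 — from the minimal polynomial, the factor (x − 4) tells us the largest block for λ = 4 has size 1.
Step 3 — with total size 2, 2 blocks, and largest block 1, the block sizes (in nonincreasing order) are [1, 1].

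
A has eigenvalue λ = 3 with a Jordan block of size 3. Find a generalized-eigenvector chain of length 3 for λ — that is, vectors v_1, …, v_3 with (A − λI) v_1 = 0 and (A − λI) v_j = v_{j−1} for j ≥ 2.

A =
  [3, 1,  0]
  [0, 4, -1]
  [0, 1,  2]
A Jordan chain for λ = 3 of length 3:
v_1 = (1, 0, 0)ᵀ
v_2 = (1, 1, 1)ᵀ
v_3 = (0, 1, 0)ᵀ

Let N = A − (3)·I. We want v_3 with N^3 v_3 = 0 but N^2 v_3 ≠ 0; then v_{j-1} := N · v_j for j = 3, …, 2.

Pick v_3 = (0, 1, 0)ᵀ.
Then v_2 = N · v_3 = (1, 1, 1)ᵀ.
Then v_1 = N · v_2 = (1, 0, 0)ᵀ.

Sanity check: (A − (3)·I) v_1 = (0, 0, 0)ᵀ = 0. ✓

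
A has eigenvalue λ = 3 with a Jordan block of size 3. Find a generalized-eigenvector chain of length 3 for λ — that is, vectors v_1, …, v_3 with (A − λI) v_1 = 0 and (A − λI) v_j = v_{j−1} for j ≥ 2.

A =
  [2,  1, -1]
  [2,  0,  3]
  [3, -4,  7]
A Jordan chain for λ = 3 of length 3:
v_1 = (0, 1, 1)ᵀ
v_2 = (-1, 2, 3)ᵀ
v_3 = (1, 0, 0)ᵀ

Let N = A − (3)·I. We want v_3 with N^3 v_3 = 0 but N^2 v_3 ≠ 0; then v_{j-1} := N · v_j for j = 3, …, 2.

Pick v_3 = (1, 0, 0)ᵀ.
Then v_2 = N · v_3 = (-1, 2, 3)ᵀ.
Then v_1 = N · v_2 = (0, 1, 1)ᵀ.

Sanity check: (A − (3)·I) v_1 = (0, 0, 0)ᵀ = 0. ✓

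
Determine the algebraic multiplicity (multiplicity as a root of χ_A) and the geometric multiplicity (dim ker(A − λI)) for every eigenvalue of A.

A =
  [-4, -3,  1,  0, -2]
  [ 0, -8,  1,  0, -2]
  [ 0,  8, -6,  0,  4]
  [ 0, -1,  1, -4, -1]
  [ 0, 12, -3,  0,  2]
λ = -4: alg = 5, geom = 2

Step 1 — factor the characteristic polynomial to read off the algebraic multiplicities:
  χ_A(x) = (x + 4)^5

Step 2 — compute geometric multiplicities via the rank-nullity identity g(λ) = n − rank(A − λI):
  rank(A − (-4)·I) = 3, so dim ker(A − (-4)·I) = n − 3 = 2

Summary:
  λ = -4: algebraic multiplicity = 5, geometric multiplicity = 2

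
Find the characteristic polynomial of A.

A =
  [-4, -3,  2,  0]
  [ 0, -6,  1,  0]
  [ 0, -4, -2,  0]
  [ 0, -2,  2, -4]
x^4 + 16*x^3 + 96*x^2 + 256*x + 256

Expanding det(x·I − A) (e.g. by cofactor expansion or by noting that A is similar to its Jordan form J, which has the same characteristic polynomial as A) gives
  χ_A(x) = x^4 + 16*x^3 + 96*x^2 + 256*x + 256
which factors as (x + 4)^4. The eigenvalues (with algebraic multiplicities) are λ = -4 with multiplicity 4.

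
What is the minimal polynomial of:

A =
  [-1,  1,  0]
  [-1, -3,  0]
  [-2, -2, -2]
x^2 + 4*x + 4

The characteristic polynomial is χ_A(x) = (x + 2)^3, so the eigenvalues are known. The minimal polynomial is
  m_A(x) = Π_λ (x − λ)^{k_λ}
where k_λ is the size of the *largest* Jordan block for λ (equivalently, the smallest k with (A − λI)^k v = 0 for every generalised eigenvector v of λ).

  λ = -2: largest Jordan block has size 2, contributing (x + 2)^2

So m_A(x) = (x + 2)^2 = x^2 + 4*x + 4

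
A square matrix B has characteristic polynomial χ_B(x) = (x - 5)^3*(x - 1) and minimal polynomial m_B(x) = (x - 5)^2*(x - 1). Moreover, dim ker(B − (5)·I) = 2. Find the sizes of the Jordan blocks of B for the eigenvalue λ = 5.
Block sizes for λ = 5: [2, 1]

Step 1 — from the characteristic polynomial, algebraic multiplicity of λ = 5 is 3. From dim ker(B − (5)·I) = 2, there are exactly 2 Jordan blocks for λ = 5.
Step 2 — from the minimal polynomial, the factor (x − 5)^2 tells us the largest block for λ = 5 has size 2.
Step 3 — with total size 3, 2 blocks, and largest block 2, the block sizes (in nonincreasing order) are [2, 1].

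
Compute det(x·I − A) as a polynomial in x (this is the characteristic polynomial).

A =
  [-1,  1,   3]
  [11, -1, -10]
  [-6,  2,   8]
x^3 - 6*x^2 + 12*x - 8

Expanding det(x·I − A) (e.g. by cofactor expansion or by noting that A is similar to its Jordan form J, which has the same characteristic polynomial as A) gives
  χ_A(x) = x^3 - 6*x^2 + 12*x - 8
which factors as (x - 2)^3. The eigenvalues (with algebraic multiplicities) are λ = 2 with multiplicity 3.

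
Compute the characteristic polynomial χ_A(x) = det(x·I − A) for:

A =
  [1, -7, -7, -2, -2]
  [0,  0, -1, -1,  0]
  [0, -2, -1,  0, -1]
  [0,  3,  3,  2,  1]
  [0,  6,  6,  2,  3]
x^5 - 5*x^4 + 10*x^3 - 10*x^2 + 5*x - 1

Expanding det(x·I − A) (e.g. by cofactor expansion or by noting that A is similar to its Jordan form J, which has the same characteristic polynomial as A) gives
  χ_A(x) = x^5 - 5*x^4 + 10*x^3 - 10*x^2 + 5*x - 1
which factors as (x - 1)^5. The eigenvalues (with algebraic multiplicities) are λ = 1 with multiplicity 5.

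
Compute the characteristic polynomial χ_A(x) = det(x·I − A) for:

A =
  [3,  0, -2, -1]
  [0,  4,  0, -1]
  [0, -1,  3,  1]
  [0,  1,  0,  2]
x^4 - 12*x^3 + 54*x^2 - 108*x + 81

Expanding det(x·I − A) (e.g. by cofactor expansion or by noting that A is similar to its Jordan form J, which has the same characteristic polynomial as A) gives
  χ_A(x) = x^4 - 12*x^3 + 54*x^2 - 108*x + 81
which factors as (x - 3)^4. The eigenvalues (with algebraic multiplicities) are λ = 3 with multiplicity 4.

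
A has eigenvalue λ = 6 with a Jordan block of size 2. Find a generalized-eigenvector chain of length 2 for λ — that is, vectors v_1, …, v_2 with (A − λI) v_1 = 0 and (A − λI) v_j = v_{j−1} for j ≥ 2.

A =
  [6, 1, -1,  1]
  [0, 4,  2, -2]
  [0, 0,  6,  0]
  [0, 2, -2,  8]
A Jordan chain for λ = 6 of length 2:
v_1 = (1, -2, 0, 2)ᵀ
v_2 = (0, 1, 0, 0)ᵀ

Let N = A − (6)·I. We want v_2 with N^2 v_2 = 0 but N^1 v_2 ≠ 0; then v_{j-1} := N · v_j for j = 2, …, 2.

Pick v_2 = (0, 1, 0, 0)ᵀ.
Then v_1 = N · v_2 = (1, -2, 0, 2)ᵀ.

Sanity check: (A − (6)·I) v_1 = (0, 0, 0, 0)ᵀ = 0. ✓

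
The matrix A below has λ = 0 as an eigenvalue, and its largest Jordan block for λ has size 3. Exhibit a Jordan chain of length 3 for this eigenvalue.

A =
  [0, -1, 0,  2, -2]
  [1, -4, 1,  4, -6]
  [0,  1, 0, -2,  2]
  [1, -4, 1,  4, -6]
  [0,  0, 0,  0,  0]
A Jordan chain for λ = 0 of length 3:
v_1 = (1, 0, -1, 0, 0)ᵀ
v_2 = (0, 1, 0, 1, 0)ᵀ
v_3 = (1, 0, 0, 0, 0)ᵀ

Let N = A − (0)·I. We want v_3 with N^3 v_3 = 0 but N^2 v_3 ≠ 0; then v_{j-1} := N · v_j for j = 3, …, 2.

Pick v_3 = (1, 0, 0, 0, 0)ᵀ.
Then v_2 = N · v_3 = (0, 1, 0, 1, 0)ᵀ.
Then v_1 = N · v_2 = (1, 0, -1, 0, 0)ᵀ.

Sanity check: (A − (0)·I) v_1 = (0, 0, 0, 0, 0)ᵀ = 0. ✓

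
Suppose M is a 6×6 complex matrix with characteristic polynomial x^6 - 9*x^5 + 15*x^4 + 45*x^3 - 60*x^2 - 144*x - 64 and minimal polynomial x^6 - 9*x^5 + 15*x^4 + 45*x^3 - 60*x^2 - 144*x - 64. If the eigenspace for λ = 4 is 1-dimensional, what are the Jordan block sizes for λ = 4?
Block sizes for λ = 4: [3]

Step 1 — from the characteristic polynomial, algebraic multiplicity of λ = 4 is 3. From dim ker(M − (4)·I) = 1, there are exactly 1 Jordan blocks for λ = 4.
Step 2 — from the minimal polynomial, the factor (x − 4)^3 tells us the largest block for λ = 4 has size 3.
Step 3 — with total size 3, 1 blocks, and largest block 3, the block sizes (in nonincreasing order) are [3].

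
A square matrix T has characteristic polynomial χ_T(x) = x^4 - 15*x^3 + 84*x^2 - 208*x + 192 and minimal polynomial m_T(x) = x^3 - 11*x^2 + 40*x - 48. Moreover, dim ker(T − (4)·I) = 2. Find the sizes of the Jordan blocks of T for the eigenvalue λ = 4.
Block sizes for λ = 4: [2, 1]

Step 1 — from the characteristic polynomial, algebraic multiplicity of λ = 4 is 3. From dim ker(T − (4)·I) = 2, there are exactly 2 Jordan blocks for λ = 4.
Step 2 — from the minimal polynomial, the factor (x − 4)^2 tells us the largest block for λ = 4 has size 2.
Step 3 — with total size 3, 2 blocks, and largest block 2, the block sizes (in nonincreasing order) are [2, 1].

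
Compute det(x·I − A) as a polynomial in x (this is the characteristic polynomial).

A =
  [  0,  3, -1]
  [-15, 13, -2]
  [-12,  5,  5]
x^3 - 18*x^2 + 108*x - 216

Expanding det(x·I − A) (e.g. by cofactor expansion or by noting that A is similar to its Jordan form J, which has the same characteristic polynomial as A) gives
  χ_A(x) = x^3 - 18*x^2 + 108*x - 216
which factors as (x - 6)^3. The eigenvalues (with algebraic multiplicities) are λ = 6 with multiplicity 3.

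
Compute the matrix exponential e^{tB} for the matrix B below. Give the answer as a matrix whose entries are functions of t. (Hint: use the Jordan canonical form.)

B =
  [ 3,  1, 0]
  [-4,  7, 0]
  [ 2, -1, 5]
e^{tB} =
  [-2*t*exp(5*t) + exp(5*t), t*exp(5*t), 0]
  [-4*t*exp(5*t), 2*t*exp(5*t) + exp(5*t), 0]
  [2*t*exp(5*t), -t*exp(5*t), exp(5*t)]

Strategy: write B = P · J · P⁻¹ where J is a Jordan canonical form, so e^{tB} = P · e^{tJ} · P⁻¹, and e^{tJ} can be computed block-by-block.

B has Jordan form
J =
  [5, 1, 0]
  [0, 5, 0]
  [0, 0, 5]
(up to reordering of blocks).

Per-block formulas:
  For a 1×1 block at λ = 5: exp(t · [5]) = [e^(5t)].
  For a 2×2 Jordan block J_2(5): exp(t · J_2(5)) = e^(5t)·(I + t·N), where N is the 2×2 nilpotent shift.

After assembling e^{tJ} and conjugating by P, we get:

e^{tB} =
  [-2*t*exp(5*t) + exp(5*t), t*exp(5*t), 0]
  [-4*t*exp(5*t), 2*t*exp(5*t) + exp(5*t), 0]
  [2*t*exp(5*t), -t*exp(5*t), exp(5*t)]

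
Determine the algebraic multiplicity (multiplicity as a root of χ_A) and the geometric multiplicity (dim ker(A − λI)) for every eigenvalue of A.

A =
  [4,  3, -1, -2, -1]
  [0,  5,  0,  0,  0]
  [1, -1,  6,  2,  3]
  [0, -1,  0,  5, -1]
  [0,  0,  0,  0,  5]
λ = 5: alg = 5, geom = 3

Step 1 — factor the characteristic polynomial to read off the algebraic multiplicities:
  χ_A(x) = (x - 5)^5

Step 2 — compute geometric multiplicities via the rank-nullity identity g(λ) = n − rank(A − λI):
  rank(A − (5)·I) = 2, so dim ker(A − (5)·I) = n − 2 = 3

Summary:
  λ = 5: algebraic multiplicity = 5, geometric multiplicity = 3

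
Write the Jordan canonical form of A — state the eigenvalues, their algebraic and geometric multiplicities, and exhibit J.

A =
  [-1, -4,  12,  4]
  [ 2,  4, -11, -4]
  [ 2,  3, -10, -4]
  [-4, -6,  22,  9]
J_1(-1) ⊕ J_2(1) ⊕ J_1(1)

The characteristic polynomial is
  det(x·I − A) = x^4 - 2*x^3 + 2*x - 1 = (x - 1)^3*(x + 1)

Eigenvalues and multiplicities (the geometric multiplicity of λ is n − rank(A − λI), which equals the number of Jordan blocks for λ):
  λ = -1: algebraic multiplicity = 1, geometric multiplicity = 1
  λ = 1: algebraic multiplicity = 3, geometric multiplicity = 2

Determining the block sizes for each eigenvalue:
  λ = -1: one block (gm = 1), so the single block has size am = 1 → block sizes [1]
  λ = 1: 2 blocks summing to 3 forces exactly one block of size 2 and the rest size 1 → block sizes [2, 1]

Assembling the blocks gives a Jordan form
J =
  [-1, 0, 0, 0]
  [ 0, 1, 1, 0]
  [ 0, 0, 1, 0]
  [ 0, 0, 0, 1]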